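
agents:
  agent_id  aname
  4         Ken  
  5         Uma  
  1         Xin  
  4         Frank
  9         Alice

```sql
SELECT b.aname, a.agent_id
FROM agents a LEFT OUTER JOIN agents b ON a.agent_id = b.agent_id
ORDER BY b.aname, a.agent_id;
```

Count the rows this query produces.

7

LEFT JOIN keeps every row from `agents a`; unmatched rows get NULL for `agents b`'s columns.
Matching on a.agent_id = b.agent_id.
Matched pairs: 7; unmatched a rows kept: 0.
Total: 7 rows.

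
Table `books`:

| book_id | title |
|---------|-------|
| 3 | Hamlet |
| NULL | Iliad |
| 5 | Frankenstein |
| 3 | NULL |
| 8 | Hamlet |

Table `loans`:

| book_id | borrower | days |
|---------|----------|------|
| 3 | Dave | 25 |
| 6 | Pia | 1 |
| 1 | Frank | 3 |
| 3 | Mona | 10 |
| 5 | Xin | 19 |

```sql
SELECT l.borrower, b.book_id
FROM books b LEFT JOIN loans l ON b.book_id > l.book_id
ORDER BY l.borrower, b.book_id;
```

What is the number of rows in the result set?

11

LEFT JOIN keeps every row from `books`; unmatched rows get NULL for `loans`'s columns.
Matching on b.book_id > l.book_id. A NULL in a compared column never satisfies the condition.
- b[0] book_id=3 → 1 match(es) in l → 1 row(s).
- b[1] book_id=NULL → no match; kept with NULLs on the l side.
- b[2] book_id=5 → 3 match(es) in l → 3 row(s).
- b[3] book_id=3 → 1 match(es) in l → 1 row(s).
- b[4] book_id=8 → 5 match(es) in l → 5 row(s).
Total: 10 matched + 1 padded = 11 rows.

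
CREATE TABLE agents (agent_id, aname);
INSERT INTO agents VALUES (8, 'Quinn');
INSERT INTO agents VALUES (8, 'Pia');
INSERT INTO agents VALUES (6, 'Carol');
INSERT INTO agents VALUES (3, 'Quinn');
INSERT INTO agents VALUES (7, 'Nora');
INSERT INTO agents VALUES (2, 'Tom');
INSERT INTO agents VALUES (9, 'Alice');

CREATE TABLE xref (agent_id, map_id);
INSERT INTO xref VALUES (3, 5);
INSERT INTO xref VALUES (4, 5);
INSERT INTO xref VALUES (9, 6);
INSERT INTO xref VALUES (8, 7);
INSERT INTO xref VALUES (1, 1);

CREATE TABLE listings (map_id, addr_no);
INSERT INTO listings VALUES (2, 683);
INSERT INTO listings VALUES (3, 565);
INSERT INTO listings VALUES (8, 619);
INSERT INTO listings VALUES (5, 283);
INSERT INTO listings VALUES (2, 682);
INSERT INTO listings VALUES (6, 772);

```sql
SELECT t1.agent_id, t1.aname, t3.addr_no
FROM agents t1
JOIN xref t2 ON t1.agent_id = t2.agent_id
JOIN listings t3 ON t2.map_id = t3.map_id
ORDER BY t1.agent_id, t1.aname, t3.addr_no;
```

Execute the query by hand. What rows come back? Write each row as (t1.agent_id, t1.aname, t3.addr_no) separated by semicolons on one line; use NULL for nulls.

(3, Quinn, 283); (9, Alice, 772)

Evaluate left to right. First `agents t1 INNER JOIN xref t2` on agent_id: 4 row(s).
Then INNER JOIN `listings t3` on map_id: keep only rows whose t2.map_id appears in t3.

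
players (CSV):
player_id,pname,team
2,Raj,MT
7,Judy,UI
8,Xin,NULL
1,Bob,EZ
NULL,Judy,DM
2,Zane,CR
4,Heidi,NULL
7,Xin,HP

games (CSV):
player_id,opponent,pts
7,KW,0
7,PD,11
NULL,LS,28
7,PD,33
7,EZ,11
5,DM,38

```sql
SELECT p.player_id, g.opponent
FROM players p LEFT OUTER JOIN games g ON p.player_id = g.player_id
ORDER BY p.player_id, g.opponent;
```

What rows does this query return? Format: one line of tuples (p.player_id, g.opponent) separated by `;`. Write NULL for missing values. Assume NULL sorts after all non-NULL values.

(1, NULL); (2, NULL); (2, NULL); (4, NULL); (7, EZ); (7, EZ); (7, KW); (7, KW); (7, PD); (7, PD); (7, PD); (7, PD); (8, NULL); (NULL, NULL)

LEFT JOIN keeps every row from `players`; unmatched rows get NULL for `games`'s columns.
Matching on p.player_id = g.player_id. A NULL in a compared column never satisfies the condition.
Matched pairs: 8; unmatched p rows kept: 6.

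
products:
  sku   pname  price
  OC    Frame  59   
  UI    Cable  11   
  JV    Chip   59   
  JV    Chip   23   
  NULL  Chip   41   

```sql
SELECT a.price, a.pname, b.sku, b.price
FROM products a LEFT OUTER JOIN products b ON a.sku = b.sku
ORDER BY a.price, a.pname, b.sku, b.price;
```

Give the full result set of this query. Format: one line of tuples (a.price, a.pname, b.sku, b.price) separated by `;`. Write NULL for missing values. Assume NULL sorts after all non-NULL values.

(11, Cable, UI, 11); (23, Chip, JV, 23); (23, Chip, JV, 59); (41, Chip, NULL, NULL); (59, Chip, JV, 23); (59, Chip, JV, 59); (59, Frame, OC, 59)

LEFT JOIN keeps every row from `products a`; unmatched rows get NULL for `products b`'s columns.
Matching on a.sku = b.sku. A NULL in a compared column never satisfies the condition.
Matched pairs: 6; unmatched a rows kept: 1.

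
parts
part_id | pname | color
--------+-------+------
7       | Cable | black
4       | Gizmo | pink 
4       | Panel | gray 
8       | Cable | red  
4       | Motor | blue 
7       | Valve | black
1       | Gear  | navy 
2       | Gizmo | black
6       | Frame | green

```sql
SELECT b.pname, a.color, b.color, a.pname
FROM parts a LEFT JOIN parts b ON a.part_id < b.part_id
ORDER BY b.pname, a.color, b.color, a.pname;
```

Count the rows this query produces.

33

LEFT JOIN keeps every row from `parts a`; unmatched rows get NULL for `parts b`'s columns.
Matching on a.part_id < b.part_id.
Matched pairs: 32; unmatched a rows kept: 1.
Total: 32 matched + 1 padded = 33 rows.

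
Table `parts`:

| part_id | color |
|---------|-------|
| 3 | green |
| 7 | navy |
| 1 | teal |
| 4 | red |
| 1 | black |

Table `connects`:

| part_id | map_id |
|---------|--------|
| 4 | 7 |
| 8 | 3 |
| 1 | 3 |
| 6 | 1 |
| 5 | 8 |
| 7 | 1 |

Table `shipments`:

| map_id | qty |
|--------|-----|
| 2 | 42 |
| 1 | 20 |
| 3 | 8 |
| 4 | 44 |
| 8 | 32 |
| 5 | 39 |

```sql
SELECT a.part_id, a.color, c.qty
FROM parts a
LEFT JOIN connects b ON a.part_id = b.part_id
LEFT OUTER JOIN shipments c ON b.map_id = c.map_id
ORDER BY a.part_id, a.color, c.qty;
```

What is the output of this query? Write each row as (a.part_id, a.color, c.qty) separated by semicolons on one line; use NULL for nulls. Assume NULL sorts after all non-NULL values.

(1, black, 8); (1, teal, 8); (3, green, NULL); (4, red, NULL); (7, navy, 20)

Evaluate left to right. First `parts a LEFT JOIN connects b` on part_id: 5 row(s).
Then LEFT JOIN `shipments c` on map_id: each of those 5 rows is kept; rows whose b.map_id has no match in c get NULL for c's columns.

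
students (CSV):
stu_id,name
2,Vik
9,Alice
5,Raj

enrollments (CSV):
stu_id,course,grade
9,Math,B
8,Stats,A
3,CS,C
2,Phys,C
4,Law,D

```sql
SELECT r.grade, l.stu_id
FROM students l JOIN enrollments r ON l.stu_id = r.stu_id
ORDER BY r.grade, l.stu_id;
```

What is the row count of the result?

2

INNER JOIN keeps only pairs where the ON condition holds.
Matching on l.stu_id = r.stu_id.
- l[0] stu_id=2 → 1 match(es) in r → 1 row(s).
- l[1] stu_id=9 → 1 match(es) in r → 1 row(s).
- l[2] stu_id=5 → no match; dropped.
Total: 2 rows.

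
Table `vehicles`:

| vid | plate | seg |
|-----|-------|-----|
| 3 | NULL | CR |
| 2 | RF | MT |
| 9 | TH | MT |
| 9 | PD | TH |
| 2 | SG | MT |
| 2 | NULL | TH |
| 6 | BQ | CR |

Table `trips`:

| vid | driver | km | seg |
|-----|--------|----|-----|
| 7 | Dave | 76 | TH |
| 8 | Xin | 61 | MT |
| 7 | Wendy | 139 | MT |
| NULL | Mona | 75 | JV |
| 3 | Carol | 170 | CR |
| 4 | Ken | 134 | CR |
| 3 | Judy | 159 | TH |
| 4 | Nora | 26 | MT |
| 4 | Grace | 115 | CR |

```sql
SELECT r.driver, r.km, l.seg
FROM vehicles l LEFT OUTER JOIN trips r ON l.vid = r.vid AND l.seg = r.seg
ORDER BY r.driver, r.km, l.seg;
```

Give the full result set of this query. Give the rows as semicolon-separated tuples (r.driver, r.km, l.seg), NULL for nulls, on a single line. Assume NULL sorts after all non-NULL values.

LEFT JOIN keeps every row from `vehicles`; unmatched rows get NULL for `trips`'s columns.
Matching on l.vid = r.vid AND l.seg = r.seg. A NULL in a compared column never satisfies the condition.
- l[0] vid=3, seg=CR → 1 match(es) in r → 1 row(s).
- l[1] vid=2, seg=MT → no match; kept with NULLs on the r side.
- l[2] vid=9, seg=MT → no match; kept with NULLs on the r side.
- l[3] vid=9, seg=TH → no match; kept with NULLs on the r side.
- l[4] vid=2, seg=MT → no match; kept with NULLs on the r side.
- l[5] vid=2, seg=TH → no match; kept with NULLs on the r side.
- l[6] vid=6, seg=CR → no match; kept with NULLs on the r side.
After projecting and ordering:
r.driver | r.km | l.seg
Carol | 170 | CR
NULL | NULL | CR
NULL | NULL | MT
NULL | NULL | MT
NULL | NULL | MT
NULL | NULL | TH
NULL | NULL | TH

(Carol, 170, CR); (NULL, NULL, CR); (NULL, NULL, MT); (NULL, NULL, MT); (NULL, NULL, MT); (NULL, NULL, TH); (NULL, NULL, TH)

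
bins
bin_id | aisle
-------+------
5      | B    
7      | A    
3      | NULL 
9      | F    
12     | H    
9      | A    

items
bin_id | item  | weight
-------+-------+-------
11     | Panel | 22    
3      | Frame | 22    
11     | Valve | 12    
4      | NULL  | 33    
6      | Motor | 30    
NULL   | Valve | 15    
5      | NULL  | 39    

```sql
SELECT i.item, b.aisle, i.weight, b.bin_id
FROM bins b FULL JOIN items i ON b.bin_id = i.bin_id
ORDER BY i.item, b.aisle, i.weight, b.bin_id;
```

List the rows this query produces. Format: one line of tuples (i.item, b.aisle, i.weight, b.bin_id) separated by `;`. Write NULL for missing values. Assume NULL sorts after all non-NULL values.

(Frame, NULL, 22, 3); (Motor, NULL, 30, NULL); (Panel, NULL, 22, NULL); (Valve, NULL, 12, NULL); (Valve, NULL, 15, NULL); (NULL, A, NULL, 7); (NULL, A, NULL, 9); (NULL, B, 39, 5); (NULL, F, NULL, 9); (NULL, H, NULL, 12); (NULL, NULL, 33, NULL)

FULL OUTER JOIN keeps every row from both sides; unmatched rows get NULL for the other side's columns.
Matching on b.bin_id = i.bin_id. A NULL in a compared column never satisfies the condition.
- b[0] bin_id=5 → 1 match(es) in i → 1 row(s).
- b[1] bin_id=7 → no match; kept with NULLs on the i side.
- b[2] bin_id=3 → 1 match(es) in i → 1 row(s).
- b[3] bin_id=9 → no match; kept with NULLs on the i side.
- b[4] bin_id=12 → no match; kept with NULLs on the i side.
- b[5] bin_id=9 → no match; kept with NULLs on the i side.
- 5 row(s) from i found no b partner → padded with NULL.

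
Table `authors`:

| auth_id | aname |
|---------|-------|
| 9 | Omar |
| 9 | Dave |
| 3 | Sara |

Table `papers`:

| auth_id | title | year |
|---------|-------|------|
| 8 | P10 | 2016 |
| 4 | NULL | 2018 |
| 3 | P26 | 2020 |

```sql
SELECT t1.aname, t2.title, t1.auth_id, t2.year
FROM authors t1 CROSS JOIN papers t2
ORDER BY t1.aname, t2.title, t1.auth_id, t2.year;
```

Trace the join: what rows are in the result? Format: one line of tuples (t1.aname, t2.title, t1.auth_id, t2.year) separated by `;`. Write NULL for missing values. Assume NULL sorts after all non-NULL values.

(Dave, P10, 9, 2016); (Dave, P26, 9, 2020); (Dave, NULL, 9, 2018); (Omar, P10, 9, 2016); (Omar, P26, 9, 2020); (Omar, NULL, 9, 2018); (Sara, P10, 3, 2016); (Sara, P26, 3, 2020); (Sara, NULL, 3, 2018)

CROSS JOIN pairs every row of `authors` with every row of `papers`: 3 × 3 = 9 rows.
After projecting and ordering:
t1.aname | t2.title | t1.auth_id | t2.year
Dave | P10 | 9 | 2016
Dave | P26 | 9 | 2020
Dave | NULL | 9 | 2018
Omar | P10 | 9 | 2016
Omar | P26 | 9 | 2020
Omar | NULL | 9 | 2018
Sara | P10 | 3 | 2016
Sara | P26 | 3 | 2020
Sara | NULL | 3 | 2018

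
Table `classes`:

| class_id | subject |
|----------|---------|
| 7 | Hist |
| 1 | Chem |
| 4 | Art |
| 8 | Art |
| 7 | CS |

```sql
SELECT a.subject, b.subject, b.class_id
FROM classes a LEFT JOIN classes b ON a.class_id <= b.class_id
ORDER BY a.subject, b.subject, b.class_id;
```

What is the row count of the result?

16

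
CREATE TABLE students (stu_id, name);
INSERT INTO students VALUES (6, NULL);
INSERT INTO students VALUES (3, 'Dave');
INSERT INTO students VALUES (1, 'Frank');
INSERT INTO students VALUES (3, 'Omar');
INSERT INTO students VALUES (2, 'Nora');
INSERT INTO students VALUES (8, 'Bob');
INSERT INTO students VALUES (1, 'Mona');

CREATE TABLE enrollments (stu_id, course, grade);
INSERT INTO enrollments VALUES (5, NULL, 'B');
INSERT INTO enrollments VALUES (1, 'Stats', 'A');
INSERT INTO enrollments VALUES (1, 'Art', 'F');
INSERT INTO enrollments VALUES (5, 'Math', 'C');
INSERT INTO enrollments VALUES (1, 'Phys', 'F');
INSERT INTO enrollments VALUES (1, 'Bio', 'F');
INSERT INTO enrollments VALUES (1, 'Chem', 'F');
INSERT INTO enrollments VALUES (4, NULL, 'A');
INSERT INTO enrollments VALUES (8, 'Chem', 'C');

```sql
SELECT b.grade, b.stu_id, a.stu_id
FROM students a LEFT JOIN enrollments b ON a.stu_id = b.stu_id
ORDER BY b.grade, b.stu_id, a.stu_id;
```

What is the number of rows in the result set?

LEFT JOIN keeps every row from `students`; unmatched rows get NULL for `enrollments`'s columns.
Matching on a.stu_id = b.stu_id.
- a row (stu_id=6): no match → kept, b columns NULL.
- a row (stu_id=3): no match → kept, b columns NULL.
- a row (stu_id=1): matches 5 b row(s) → 5 output row(s).
- a row (stu_id=3): no match → kept, b columns NULL.
- a row (stu_id=2): no match → kept, b columns NULL.
- a row (stu_id=8): matches 1 b row(s) → 1 output row(s).
- a row (stu_id=1): matches 5 b row(s) → 5 output row(s).
Total: 11 matched + 4 padded = 15 rows.

15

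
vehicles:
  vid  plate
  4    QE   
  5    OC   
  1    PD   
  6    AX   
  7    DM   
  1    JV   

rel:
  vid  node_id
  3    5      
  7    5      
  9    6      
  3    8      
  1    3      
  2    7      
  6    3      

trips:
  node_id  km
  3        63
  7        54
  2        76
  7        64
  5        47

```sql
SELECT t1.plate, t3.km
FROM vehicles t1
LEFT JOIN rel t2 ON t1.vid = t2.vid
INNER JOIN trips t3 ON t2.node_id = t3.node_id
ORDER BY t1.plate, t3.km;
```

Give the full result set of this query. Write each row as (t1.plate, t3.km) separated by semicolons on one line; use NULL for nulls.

(AX, 63); (DM, 47); (JV, 63); (PD, 63)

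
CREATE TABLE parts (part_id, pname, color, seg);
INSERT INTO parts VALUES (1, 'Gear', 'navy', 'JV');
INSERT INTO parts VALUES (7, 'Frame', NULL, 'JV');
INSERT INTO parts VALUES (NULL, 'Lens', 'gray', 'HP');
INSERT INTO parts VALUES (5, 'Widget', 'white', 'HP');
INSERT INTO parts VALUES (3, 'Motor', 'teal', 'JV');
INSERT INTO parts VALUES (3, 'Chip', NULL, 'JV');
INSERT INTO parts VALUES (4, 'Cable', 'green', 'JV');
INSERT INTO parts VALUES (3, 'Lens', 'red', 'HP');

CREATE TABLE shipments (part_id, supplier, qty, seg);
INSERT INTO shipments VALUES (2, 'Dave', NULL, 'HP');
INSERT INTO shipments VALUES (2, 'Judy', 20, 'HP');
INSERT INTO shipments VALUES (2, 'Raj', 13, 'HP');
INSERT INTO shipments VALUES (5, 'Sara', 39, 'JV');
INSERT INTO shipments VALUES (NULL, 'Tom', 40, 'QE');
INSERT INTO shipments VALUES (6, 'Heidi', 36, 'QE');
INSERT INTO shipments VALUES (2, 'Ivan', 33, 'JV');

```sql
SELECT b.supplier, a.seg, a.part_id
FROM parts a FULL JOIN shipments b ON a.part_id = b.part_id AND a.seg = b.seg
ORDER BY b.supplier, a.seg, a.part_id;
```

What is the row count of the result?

15

FULL OUTER JOIN keeps every row from both sides; unmatched rows get NULL for the other side's columns.
Matching on a.part_id = b.part_id AND a.seg = b.seg. A NULL in a compared column never satisfies the condition.
- a row (part_id=1, seg=JV): no match → kept, b columns NULL.
- a row (part_id=7, seg=JV): no match → kept, b columns NULL.
- a row (part_id=NULL, seg=HP): no match → kept, b columns NULL.
- a row (part_id=5, seg=HP): no match → kept, b columns NULL.
- a row (part_id=3, seg=JV): no match → kept, b columns NULL.
- a row (part_id=3, seg=JV): no match → kept, b columns NULL.
- a row (part_id=4, seg=JV): no match → kept, b columns NULL.
- a row (part_id=3, seg=HP): no match → kept, b columns NULL.
- plus 7 unmatched b row(s), each kept with NULL a columns.
Total: 0 matched + 15 padded = 15 rows.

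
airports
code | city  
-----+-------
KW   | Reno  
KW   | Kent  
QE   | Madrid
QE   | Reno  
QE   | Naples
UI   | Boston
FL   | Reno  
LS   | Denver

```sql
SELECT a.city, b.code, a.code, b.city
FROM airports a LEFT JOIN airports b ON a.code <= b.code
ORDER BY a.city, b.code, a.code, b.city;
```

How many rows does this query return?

40

LEFT JOIN keeps every row from `airports a`; unmatched rows get NULL for `airports b`'s columns.
Matching on a.code <= b.code.
- a row (code=KW): matches 7 b row(s) → 7 output row(s).
- a row (code=KW): matches 7 b row(s) → 7 output row(s).
- a row (code=QE): matches 4 b row(s) → 4 output row(s).
- a row (code=QE): matches 4 b row(s) → 4 output row(s).
- a row (code=QE): matches 4 b row(s) → 4 output row(s).
- a row (code=UI): matches 1 b row(s) → 1 output row(s).
- a row (code=FL): matches 8 b row(s) → 8 output row(s).
- a row (code=LS): matches 5 b row(s) → 5 output row(s).
Total: 40 rows.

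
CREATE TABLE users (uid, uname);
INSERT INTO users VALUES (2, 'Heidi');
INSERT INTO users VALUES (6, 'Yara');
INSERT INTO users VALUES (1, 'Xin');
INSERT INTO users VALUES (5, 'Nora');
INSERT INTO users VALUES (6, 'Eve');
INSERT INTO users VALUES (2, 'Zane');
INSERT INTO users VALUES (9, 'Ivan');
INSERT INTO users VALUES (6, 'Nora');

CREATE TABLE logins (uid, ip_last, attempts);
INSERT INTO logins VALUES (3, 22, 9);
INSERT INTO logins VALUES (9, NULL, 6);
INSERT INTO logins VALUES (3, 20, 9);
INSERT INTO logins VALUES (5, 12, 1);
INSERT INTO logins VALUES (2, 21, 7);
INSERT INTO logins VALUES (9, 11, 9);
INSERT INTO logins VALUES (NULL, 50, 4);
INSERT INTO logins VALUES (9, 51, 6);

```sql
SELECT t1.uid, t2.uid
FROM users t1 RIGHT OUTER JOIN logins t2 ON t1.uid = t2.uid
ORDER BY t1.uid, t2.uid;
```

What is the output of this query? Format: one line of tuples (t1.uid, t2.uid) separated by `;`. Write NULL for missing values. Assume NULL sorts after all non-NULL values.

RIGHT JOIN keeps every row from `logins`; unmatched rows get NULL for `users`'s columns.
Matching on t1.uid = t2.uid. A NULL in a compared column never satisfies the condition.
- t1 row (uid=2): matches 1 t2 row(s) → 1 output row(s).
- t1 row (uid=6): no match.
- t1 row (uid=1): no match.
- t1 row (uid=5): matches 1 t2 row(s) → 1 output row(s).
- t1 row (uid=6): no match.
- t1 row (uid=2): matches 1 t2 row(s) → 1 output row(s).
- t1 row (uid=9): matches 3 t2 row(s) → 3 output row(s).
- t1 row (uid=6): no match.
- 3 t2 row(s) had no t1 match → kept, t1 columns NULL.
After projecting and ordering:
t1.uid | t2.uid
2 | 2
2 | 2
5 | 5
9 | 9
9 | 9
9 | 9
NULL | 3
NULL | 3
NULL | NULL

(2, 2); (2, 2); (5, 5); (9, 9); (9, 9); (9, 9); (NULL, 3); (NULL, 3); (NULL, NULL)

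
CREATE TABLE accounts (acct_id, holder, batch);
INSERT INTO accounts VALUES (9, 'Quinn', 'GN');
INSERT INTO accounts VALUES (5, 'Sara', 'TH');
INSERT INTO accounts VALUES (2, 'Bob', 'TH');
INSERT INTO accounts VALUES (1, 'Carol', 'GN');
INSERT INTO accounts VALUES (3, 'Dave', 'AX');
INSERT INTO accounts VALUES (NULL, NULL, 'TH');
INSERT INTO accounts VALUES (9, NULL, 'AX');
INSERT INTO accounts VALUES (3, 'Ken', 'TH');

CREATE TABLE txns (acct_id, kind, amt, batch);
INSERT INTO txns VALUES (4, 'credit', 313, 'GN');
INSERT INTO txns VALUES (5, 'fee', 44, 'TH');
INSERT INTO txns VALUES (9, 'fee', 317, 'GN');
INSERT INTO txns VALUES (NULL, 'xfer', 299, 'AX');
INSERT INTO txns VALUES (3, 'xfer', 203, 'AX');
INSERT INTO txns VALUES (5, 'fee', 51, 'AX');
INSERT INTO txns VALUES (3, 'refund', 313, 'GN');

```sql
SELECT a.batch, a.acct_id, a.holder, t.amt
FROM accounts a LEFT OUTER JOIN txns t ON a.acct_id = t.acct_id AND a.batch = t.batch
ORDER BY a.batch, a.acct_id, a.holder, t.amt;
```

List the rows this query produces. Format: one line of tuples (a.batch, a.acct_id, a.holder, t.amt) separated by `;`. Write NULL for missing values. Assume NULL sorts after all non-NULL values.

LEFT JOIN keeps every row from `accounts`; unmatched rows get NULL for `txns`'s columns.
Matching on a.acct_id = t.acct_id AND a.batch = t.batch. A NULL in a compared column never satisfies the condition.
- acct_id=9, batch=GN: 1 matching t row(s), so 1 row(s) emitted.
- acct_id=5, batch=TH: 1 matching t row(s), so 1 row(s) emitted.
- acct_id=2, batch=TH: no t row matches, row kept with t columns NULL.
- acct_id=1, batch=GN: no t row matches, row kept with t columns NULL.
- acct_id=3, batch=AX: 1 matching t row(s), so 1 row(s) emitted.
- acct_id=NULL, batch=TH: no t row matches, row kept with t columns NULL.
- acct_id=9, batch=AX: no t row matches, row kept with t columns NULL.
- acct_id=3, batch=TH: no t row matches, row kept with t columns NULL.
After projecting and ordering:
a.batch | a.acct_id | a.holder | t.amt
AX | 3 | Dave | 203
AX | 9 | NULL | NULL
GN | 1 | Carol | NULL
GN | 9 | Quinn | 317
TH | 2 | Bob | NULL
TH | 3 | Ken | NULL
TH | 5 | Sara | 44
TH | NULL | NULL | NULL

(AX, 3, Dave, 203); (AX, 9, NULL, NULL); (GN, 1, Carol, NULL); (GN, 9, Quinn, 317); (TH, 2, Bob, NULL); (TH, 3, Ken, NULL); (TH, 5, Sara, 44); (TH, NULL, NULL, NULL)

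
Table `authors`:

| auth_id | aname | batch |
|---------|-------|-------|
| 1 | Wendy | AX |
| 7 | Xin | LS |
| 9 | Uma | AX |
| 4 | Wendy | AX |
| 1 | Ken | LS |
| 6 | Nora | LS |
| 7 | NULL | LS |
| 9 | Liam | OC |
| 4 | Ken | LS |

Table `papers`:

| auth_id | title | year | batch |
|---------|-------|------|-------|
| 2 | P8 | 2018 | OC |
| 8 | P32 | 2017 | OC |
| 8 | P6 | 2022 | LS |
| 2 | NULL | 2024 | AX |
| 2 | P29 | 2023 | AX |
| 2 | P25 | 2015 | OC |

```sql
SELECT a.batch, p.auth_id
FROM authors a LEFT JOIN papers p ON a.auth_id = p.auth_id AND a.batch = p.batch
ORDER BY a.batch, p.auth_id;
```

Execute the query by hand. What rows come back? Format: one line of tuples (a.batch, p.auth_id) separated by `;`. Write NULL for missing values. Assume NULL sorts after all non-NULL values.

(AX, NULL); (AX, NULL); (AX, NULL); (LS, NULL); (LS, NULL); (LS, NULL); (LS, NULL); (LS, NULL); (OC, NULL)

LEFT JOIN keeps every row from `authors`; unmatched rows get NULL for `papers`'s columns.
Matching on a.auth_id = p.auth_id AND a.batch = p.batch.
- auth_id=1, batch=AX: no p row matches, row kept with p columns NULL.
- auth_id=7, batch=LS: no p row matches, row kept with p columns NULL.
- auth_id=9, batch=AX: no p row matches, row kept with p columns NULL.
- auth_id=4, batch=AX: no p row matches, row kept with p columns NULL.
- auth_id=1, batch=LS: no p row matches, row kept with p columns NULL.
- auth_id=6, batch=LS: no p row matches, row kept with p columns NULL.
- auth_id=7, batch=LS: no p row matches, row kept with p columns NULL.
- auth_id=9, batch=OC: no p row matches, row kept with p columns NULL.
- auth_id=4, batch=LS: no p row matches, row kept with p columns NULL.
After projecting and ordering:
a.batch | p.auth_id
AX | NULL
AX | NULL
AX | NULL
LS | NULL
LS | NULL
LS | NULL
LS | NULL
LS | NULL
OC | NULL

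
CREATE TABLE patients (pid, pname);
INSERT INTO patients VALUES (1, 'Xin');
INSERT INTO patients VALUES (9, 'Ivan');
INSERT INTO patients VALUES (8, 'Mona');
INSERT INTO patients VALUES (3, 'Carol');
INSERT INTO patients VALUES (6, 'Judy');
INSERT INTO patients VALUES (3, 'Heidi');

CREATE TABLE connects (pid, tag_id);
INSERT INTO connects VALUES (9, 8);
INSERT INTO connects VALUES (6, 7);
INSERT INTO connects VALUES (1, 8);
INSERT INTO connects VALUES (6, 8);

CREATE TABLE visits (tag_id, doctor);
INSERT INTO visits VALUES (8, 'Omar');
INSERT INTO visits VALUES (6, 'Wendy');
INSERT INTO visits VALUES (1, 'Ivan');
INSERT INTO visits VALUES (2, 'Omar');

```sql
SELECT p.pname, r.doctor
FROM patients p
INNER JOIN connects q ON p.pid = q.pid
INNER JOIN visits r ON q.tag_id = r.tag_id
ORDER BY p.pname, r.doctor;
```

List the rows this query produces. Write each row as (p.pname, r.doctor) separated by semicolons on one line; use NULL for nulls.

Evaluate left to right. First `patients p INNER JOIN connects q` on pid: 4 row(s).
Then INNER JOIN `visits r` on tag_id: keep only rows whose q.tag_id appears in r.

(Ivan, Omar); (Judy, Omar); (Xin, Omar)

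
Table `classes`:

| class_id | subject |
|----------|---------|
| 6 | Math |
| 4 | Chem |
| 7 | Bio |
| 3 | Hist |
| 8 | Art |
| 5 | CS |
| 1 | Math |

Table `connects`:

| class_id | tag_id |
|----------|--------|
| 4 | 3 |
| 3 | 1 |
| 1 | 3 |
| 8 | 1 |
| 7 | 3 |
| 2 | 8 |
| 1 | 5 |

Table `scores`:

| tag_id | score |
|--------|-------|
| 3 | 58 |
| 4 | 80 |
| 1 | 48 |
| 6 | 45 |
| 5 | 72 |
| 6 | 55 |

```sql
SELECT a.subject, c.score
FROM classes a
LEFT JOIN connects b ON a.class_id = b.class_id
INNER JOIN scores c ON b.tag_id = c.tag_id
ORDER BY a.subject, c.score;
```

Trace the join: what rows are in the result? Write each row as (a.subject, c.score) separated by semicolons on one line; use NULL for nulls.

(Art, 48); (Bio, 58); (Chem, 58); (Hist, 48); (Math, 58); (Math, 72)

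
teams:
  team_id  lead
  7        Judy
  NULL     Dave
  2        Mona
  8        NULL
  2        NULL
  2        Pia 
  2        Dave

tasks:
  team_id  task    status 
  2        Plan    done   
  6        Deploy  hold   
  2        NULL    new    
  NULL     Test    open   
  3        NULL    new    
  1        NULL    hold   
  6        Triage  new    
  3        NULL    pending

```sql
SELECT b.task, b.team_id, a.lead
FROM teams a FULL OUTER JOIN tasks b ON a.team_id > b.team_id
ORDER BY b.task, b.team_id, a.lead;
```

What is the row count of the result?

20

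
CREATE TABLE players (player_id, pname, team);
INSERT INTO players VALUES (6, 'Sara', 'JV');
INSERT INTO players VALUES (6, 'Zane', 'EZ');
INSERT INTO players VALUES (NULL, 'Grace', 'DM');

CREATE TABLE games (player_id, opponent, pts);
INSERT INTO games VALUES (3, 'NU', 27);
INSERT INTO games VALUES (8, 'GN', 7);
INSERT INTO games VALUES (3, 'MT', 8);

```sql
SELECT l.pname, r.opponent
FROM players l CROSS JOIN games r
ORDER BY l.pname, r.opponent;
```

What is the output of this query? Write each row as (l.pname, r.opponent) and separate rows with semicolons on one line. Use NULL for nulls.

(Grace, GN); (Grace, MT); (Grace, NU); (Sara, GN); (Sara, MT); (Sara, NU); (Zane, GN); (Zane, MT); (Zane, NU)

CROSS JOIN pairs every row of `players` with every row of `games`: 3 × 3 = 9 rows.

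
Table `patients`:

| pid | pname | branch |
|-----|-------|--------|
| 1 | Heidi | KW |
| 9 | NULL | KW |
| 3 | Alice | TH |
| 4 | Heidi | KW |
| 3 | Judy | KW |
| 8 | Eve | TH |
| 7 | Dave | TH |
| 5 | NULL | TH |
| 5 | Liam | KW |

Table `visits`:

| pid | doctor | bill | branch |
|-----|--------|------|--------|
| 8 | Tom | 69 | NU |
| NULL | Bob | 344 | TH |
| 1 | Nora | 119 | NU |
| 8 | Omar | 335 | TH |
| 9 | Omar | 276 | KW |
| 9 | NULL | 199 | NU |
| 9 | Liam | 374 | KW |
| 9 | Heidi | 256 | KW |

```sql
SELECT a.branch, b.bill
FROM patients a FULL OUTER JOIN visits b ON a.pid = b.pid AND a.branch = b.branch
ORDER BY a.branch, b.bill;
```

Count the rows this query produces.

15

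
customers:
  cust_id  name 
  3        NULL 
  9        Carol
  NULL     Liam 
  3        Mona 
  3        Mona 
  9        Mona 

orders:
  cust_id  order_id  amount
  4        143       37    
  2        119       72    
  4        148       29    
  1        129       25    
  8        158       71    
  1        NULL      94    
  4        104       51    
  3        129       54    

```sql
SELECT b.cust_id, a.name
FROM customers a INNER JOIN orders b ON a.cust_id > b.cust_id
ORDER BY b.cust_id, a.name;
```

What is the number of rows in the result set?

25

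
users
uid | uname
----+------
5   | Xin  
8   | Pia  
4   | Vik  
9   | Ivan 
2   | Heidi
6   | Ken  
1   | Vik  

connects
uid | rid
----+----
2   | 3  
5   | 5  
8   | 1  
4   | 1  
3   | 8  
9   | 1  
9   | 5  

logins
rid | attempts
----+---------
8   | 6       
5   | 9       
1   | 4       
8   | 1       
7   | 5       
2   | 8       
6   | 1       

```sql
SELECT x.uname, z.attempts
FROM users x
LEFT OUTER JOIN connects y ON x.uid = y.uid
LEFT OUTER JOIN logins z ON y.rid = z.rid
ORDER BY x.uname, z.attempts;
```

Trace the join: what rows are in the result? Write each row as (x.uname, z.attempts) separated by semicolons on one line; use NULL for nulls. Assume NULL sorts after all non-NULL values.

(Heidi, NULL); (Ivan, 4); (Ivan, 9); (Ken, NULL); (Pia, 4); (Vik, 4); (Vik, NULL); (Xin, 9)

Evaluate left to right. First `users x LEFT JOIN connects y` on uid: 8 row(s).
Then LEFT JOIN `logins z` on rid: each of those 8 rows is kept; rows whose y.rid has no match in z get NULL for z's columns.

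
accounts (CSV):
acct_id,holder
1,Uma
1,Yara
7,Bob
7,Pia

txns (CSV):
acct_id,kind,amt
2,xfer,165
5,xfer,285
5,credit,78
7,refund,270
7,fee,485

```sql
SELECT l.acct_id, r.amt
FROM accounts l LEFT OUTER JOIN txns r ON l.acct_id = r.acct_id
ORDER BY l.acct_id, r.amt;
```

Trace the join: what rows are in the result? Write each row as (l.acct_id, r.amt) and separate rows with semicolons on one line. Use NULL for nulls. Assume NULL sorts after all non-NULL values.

(1, NULL); (1, NULL); (7, 270); (7, 270); (7, 485); (7, 485)

LEFT JOIN keeps every row from `accounts`; unmatched rows get NULL for `txns`'s columns.
Matching on l.acct_id = r.acct_id.
Matched pairs: 4; unmatched l rows kept: 2.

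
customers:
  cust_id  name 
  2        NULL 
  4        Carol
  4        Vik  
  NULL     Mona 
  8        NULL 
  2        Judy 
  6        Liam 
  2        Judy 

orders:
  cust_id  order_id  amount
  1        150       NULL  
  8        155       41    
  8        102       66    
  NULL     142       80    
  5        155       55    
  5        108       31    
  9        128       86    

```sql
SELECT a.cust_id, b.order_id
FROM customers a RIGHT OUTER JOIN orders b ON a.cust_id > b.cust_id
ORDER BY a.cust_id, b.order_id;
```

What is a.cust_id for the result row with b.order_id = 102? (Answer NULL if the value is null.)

NULL

RIGHT JOIN keeps every row from `orders`; unmatched rows get NULL for `customers`'s columns.
Matching on a.cust_id > b.cust_id. A NULL in a compared column never satisfies the condition.
- a row (cust_id=2): matches 1 b row(s) → 1 output row(s).
- a row (cust_id=4): matches 1 b row(s) → 1 output row(s).
- a row (cust_id=4): matches 1 b row(s) → 1 output row(s).
- a row (cust_id=NULL): no match.
- a row (cust_id=8): matches 3 b row(s) → 3 output row(s).
- a row (cust_id=2): matches 1 b row(s) → 1 output row(s).
- a row (cust_id=6): matches 3 b row(s) → 3 output row(s).
- a row (cust_id=2): matches 1 b row(s) → 1 output row(s).
- 4 row(s) from b found no a partner → padded with NULL.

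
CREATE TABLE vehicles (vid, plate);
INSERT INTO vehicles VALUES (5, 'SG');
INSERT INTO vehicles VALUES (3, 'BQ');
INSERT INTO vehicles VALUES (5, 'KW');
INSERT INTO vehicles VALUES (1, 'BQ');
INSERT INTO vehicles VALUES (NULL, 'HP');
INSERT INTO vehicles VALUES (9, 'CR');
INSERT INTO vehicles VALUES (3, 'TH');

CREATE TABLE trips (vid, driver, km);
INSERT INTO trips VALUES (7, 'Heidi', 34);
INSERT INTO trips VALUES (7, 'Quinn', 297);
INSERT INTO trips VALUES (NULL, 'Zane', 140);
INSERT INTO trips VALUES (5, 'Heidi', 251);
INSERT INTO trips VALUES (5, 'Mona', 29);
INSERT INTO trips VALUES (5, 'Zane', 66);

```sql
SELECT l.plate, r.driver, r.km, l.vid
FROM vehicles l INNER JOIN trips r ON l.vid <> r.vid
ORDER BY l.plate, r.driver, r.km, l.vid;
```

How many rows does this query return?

INNER JOIN keeps only pairs where the ON condition holds.
Matching on l.vid <> r.vid. A NULL in a compared column never satisfies the condition.
Matched pairs: 24.
Total: 24 rows.

24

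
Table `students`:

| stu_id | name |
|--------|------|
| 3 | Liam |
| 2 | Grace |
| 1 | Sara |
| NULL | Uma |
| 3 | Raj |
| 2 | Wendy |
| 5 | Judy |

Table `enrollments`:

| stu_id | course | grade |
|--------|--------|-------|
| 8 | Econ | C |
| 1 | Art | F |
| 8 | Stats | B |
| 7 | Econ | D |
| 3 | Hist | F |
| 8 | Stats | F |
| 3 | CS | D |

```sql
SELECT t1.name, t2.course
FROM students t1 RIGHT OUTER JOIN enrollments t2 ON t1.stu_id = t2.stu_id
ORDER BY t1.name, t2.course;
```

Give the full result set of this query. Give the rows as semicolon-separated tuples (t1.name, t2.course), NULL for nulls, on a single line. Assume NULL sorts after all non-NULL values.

(Liam, CS); (Liam, Hist); (Raj, CS); (Raj, Hist); (Sara, Art); (NULL, Econ); (NULL, Econ); (NULL, Stats); (NULL, Stats)

RIGHT JOIN keeps every row from `enrollments`; unmatched rows get NULL for `students`'s columns.
Matching on t1.stu_id = t2.stu_id. A NULL in a compared column never satisfies the condition.
- t1 row (stu_id=3): matches 2 t2 row(s) → 2 output row(s).
- t1 row (stu_id=2): no match.
- t1 row (stu_id=1): matches 1 t2 row(s) → 1 output row(s).
- t1 row (stu_id=NULL): no match.
- t1 row (stu_id=3): matches 2 t2 row(s) → 2 output row(s).
- t1 row (stu_id=2): no match.
- t1 row (stu_id=5): no match.
- 4 row(s) from t2 found no t1 partner → padded with NULL.
After projecting and ordering:
t1.name | t2.course
Liam | CS
Liam | Hist
Raj | CS
Raj | Hist
Sara | Art
NULL | Econ
NULL | Econ
NULL | Stats
NULL | Stats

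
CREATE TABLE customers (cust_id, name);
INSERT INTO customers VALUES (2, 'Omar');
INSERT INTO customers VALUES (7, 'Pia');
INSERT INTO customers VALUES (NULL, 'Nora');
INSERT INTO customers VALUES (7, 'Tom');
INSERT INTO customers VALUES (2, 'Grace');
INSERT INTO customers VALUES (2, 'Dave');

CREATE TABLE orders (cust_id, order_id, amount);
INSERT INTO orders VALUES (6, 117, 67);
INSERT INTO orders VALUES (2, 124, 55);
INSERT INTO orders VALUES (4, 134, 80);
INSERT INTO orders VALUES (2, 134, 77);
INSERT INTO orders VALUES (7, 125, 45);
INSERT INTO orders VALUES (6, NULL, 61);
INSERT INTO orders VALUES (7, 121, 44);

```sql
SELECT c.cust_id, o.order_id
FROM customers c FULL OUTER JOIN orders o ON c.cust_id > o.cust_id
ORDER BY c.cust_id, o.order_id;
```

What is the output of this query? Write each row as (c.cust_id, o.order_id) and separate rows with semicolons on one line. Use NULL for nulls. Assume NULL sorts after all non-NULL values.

FULL OUTER JOIN keeps every row from both sides; unmatched rows get NULL for the other side's columns.
Matching on c.cust_id > o.cust_id. A NULL in a compared column never satisfies the condition.
- c (cust_id=2) has no partner → padded with NULL.
- c (cust_id=7) pairs with 5 row(s) of o.
- c (cust_id=NULL) has no partner → padded with NULL.
- c (cust_id=7) pairs with 5 row(s) of o.
- c (cust_id=2) has no partner → padded with NULL.
- c (cust_id=2) has no partner → padded with NULL.
- 2 row(s) from o found no c partner → padded with NULL.

(2, NULL); (2, NULL); (2, NULL); (7, 117); (7, 117); (7, 124); (7, 124); (7, 134); (7, 134); (7, 134); (7, 134); (7, NULL); (7, NULL); (NULL, 121); (NULL, 125); (NULL, NULL)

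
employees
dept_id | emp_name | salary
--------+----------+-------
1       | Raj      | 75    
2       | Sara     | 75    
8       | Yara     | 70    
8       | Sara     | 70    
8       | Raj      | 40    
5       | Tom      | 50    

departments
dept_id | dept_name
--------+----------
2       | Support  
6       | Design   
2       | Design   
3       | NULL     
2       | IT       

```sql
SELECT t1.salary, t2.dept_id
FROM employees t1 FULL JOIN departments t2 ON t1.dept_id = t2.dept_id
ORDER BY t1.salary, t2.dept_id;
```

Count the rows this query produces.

FULL OUTER JOIN keeps every row from both sides; unmatched rows get NULL for the other side's columns.
Matching on t1.dept_id = t2.dept_id.
- t1 row (dept_id=1): no match → kept, t2 columns NULL.
- t1 row (dept_id=2): matches 3 t2 row(s) → 3 output row(s).
- t1 row (dept_id=8): no match → kept, t2 columns NULL.
- t1 row (dept_id=8): no match → kept, t2 columns NULL.
- t1 row (dept_id=8): no match → kept, t2 columns NULL.
- t1 row (dept_id=5): no match → kept, t2 columns NULL.
- plus 2 unmatched t2 row(s), each kept with NULL t1 columns.
Total: 3 matched + 7 padded = 10 rows.

10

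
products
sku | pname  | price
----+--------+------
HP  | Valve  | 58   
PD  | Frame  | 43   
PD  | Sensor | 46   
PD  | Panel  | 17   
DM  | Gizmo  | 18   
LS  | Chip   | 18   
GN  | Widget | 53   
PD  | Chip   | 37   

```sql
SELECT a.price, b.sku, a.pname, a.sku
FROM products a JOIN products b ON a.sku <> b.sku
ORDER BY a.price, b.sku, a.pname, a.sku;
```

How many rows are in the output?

44

INNER JOIN keeps only pairs where the ON condition holds.
Matching on a.sku <> b.sku.
- a (sku=HP) pairs with 7 row(s) of b.
- a (sku=PD) pairs with 4 row(s) of b.
- a (sku=PD) pairs with 4 row(s) of b.
- a (sku=PD) pairs with 4 row(s) of b.
- a (sku=DM) pairs with 7 row(s) of b.
- a (sku=LS) pairs with 7 row(s) of b.
- a (sku=GN) pairs with 7 row(s) of b.
- a (sku=PD) pairs with 4 row(s) of b.
Total: 44 rows.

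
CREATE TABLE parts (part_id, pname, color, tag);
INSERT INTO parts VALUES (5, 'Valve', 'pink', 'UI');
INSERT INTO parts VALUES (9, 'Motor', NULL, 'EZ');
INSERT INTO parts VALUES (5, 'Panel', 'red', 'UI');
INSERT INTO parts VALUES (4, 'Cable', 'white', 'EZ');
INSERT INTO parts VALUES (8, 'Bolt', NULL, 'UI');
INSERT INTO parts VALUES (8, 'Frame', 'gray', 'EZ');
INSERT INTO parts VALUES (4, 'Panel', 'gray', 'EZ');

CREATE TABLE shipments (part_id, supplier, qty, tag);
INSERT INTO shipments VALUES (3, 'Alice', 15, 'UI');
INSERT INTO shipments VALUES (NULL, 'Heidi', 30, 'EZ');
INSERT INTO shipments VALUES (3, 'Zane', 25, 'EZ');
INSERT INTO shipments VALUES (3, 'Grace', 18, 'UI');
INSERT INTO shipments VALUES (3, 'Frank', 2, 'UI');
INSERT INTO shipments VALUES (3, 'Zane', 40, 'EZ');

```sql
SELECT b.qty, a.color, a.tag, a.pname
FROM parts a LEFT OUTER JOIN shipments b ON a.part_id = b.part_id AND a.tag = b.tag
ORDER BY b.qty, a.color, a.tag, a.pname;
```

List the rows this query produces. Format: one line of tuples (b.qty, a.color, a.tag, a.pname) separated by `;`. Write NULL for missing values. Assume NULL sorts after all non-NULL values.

LEFT JOIN keeps every row from `parts`; unmatched rows get NULL for `shipments`'s columns.
Matching on a.part_id = b.part_id AND a.tag = b.tag. A NULL in a compared column never satisfies the condition.
Matched pairs: 0; unmatched a rows kept: 7.

(NULL, gray, EZ, Frame); (NULL, gray, EZ, Panel); (NULL, pink, UI, Valve); (NULL, red, UI, Panel); (NULL, white, EZ, Cable); (NULL, NULL, EZ, Motor); (NULL, NULL, UI, Bolt)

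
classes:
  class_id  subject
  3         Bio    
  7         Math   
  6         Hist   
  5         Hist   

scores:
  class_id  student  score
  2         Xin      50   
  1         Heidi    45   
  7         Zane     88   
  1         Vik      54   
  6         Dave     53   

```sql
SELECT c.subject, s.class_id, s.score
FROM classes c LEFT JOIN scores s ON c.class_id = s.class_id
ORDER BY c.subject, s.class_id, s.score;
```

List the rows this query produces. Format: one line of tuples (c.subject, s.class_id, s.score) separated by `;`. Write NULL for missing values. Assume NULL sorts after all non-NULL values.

(Bio, NULL, NULL); (Hist, 6, 53); (Hist, NULL, NULL); (Math, 7, 88)

LEFT JOIN keeps every row from `classes`; unmatched rows get NULL for `scores`'s columns.
Matching on c.class_id = s.class_id.
Matched pairs: 2; unmatched c rows kept: 2.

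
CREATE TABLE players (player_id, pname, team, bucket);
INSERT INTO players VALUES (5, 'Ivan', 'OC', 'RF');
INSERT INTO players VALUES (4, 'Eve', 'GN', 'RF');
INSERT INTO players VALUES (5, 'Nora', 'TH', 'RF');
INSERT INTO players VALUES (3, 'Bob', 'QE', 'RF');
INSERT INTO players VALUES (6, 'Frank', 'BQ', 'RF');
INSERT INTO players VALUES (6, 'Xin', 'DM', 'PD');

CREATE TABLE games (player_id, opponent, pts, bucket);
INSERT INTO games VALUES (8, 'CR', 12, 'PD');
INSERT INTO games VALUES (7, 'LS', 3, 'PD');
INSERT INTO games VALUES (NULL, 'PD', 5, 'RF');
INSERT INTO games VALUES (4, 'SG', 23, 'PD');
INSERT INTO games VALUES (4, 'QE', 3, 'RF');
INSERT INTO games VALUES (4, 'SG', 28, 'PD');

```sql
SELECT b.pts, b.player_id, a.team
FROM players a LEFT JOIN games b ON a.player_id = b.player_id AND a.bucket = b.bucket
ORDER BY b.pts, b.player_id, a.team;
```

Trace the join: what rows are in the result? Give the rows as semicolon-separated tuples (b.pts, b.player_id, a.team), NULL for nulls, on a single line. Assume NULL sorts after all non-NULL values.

(3, 4, GN); (NULL, NULL, BQ); (NULL, NULL, DM); (NULL, NULL, OC); (NULL, NULL, QE); (NULL, NULL, TH)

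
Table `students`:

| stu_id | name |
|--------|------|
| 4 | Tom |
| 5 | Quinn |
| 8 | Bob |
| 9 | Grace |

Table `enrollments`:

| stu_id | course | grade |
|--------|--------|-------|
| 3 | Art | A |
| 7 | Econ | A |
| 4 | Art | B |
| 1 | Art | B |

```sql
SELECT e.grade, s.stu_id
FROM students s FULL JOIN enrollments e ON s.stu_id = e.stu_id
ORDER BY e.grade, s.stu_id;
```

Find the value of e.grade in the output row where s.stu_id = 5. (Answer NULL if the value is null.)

FULL OUTER JOIN keeps every row from both sides; unmatched rows get NULL for the other side's columns.
Matching on s.stu_id = e.stu_id.
Matched pairs: 1; unmatched s rows kept: 3; unmatched e rows kept: 3.

NULL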